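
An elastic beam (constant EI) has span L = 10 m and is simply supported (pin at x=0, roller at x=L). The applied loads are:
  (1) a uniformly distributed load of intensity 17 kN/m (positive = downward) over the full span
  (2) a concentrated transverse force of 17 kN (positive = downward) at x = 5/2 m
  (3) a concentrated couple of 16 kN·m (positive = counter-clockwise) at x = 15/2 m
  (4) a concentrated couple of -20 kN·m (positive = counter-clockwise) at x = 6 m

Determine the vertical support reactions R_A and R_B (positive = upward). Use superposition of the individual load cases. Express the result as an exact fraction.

R_A = 1947/20 kN, R_B = 1793/20 kN

Load 1 — uniform load w=17 kN/m over full span:
  R_A = wL/2 = 17·10/2 = 85 kN
  R_B = wL/2 = 17·10/2 = 85 kN
Load 2 — point force P=17 kN at a=5/2 m (b=L-a=15/2):
  R_A = Pb/L = 17·(15/2)/10 = 51/4 kN
  R_B = Pa/L = 17·(5/2)/10 = 17/4 kN
Load 3 — applied couple M₀=16 kN·m at a=15/2 m (b=L-a=5/2):
  R_A = M₀/L = 16/10 = 8/5 kN
  R_B = -M₀/L = -16/10 = -8/5 kN
Load 4 — applied couple M₀=-20 kN·m at a=6 m (b=L-a=4):
  R_A = M₀/L = (-20)/10 = -2 kN
  R_B = -M₀/L = -(-20)/10 = 2 kN
Superposition: R_A = 1947/20 kN, R_B = 1793/20 kN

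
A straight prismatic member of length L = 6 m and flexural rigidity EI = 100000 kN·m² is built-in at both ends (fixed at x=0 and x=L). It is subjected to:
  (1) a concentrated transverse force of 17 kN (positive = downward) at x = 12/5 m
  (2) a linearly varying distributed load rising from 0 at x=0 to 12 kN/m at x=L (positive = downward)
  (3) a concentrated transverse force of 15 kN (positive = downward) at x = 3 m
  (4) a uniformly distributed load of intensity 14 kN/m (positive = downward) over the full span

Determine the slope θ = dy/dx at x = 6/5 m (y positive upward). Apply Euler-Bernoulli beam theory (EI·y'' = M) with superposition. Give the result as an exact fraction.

θ(6/5) = -322893/625000000 rad

Load 1 — point force P=17 kN at a=12/5 m (b=L-a=18/5):
  θ_1 = -Pb²x(2aL-(3a+b)x)/(2L³EI)  [x≤a] = -17·(18/5)²·(6/5)·(2·(12/5)·6-(3·(12/5)+(18/5))·(6/5))/(2·6³·100000) = -15147/156250000 rad
Load 2 — triangular load w₀=12 kN/m (0→w₀ over full span):
  θ_2 = -w₀(2x(L-x)(L-2x)(x+2L)+x²(L-x)²)/(120LEI) = -12·(2·(6/5)·(6-(6/5))·(6-2·(6/5))·((6/5)+2·6)+(6/5)²·(6-(6/5))²)/(120·6·100000) = -189/1953125 rad
Load 3 — point force P=15 kN at a=3 m (b=L-a=3):
  θ_3 = -Pb²x(2aL-(3a+b)x)/(2L³EI)  [x≤a] = -15·3²·(6/5)·(2·3·6-(3·3+3)·(6/5))/(2·6³·100000) = -81/1000000 rad
Load 4 — uniform load w=14 kN/m over full span:
  θ_4 = -wx(L-x)(L-2x)/(12EI) = -14·(6/5)·(6-(6/5))·(6-2·(6/5))/(12·100000) = -189/781250 rad
Superposition: θ = Σ θ_i = -322893/625000000 rad ≈ -0.000517 rad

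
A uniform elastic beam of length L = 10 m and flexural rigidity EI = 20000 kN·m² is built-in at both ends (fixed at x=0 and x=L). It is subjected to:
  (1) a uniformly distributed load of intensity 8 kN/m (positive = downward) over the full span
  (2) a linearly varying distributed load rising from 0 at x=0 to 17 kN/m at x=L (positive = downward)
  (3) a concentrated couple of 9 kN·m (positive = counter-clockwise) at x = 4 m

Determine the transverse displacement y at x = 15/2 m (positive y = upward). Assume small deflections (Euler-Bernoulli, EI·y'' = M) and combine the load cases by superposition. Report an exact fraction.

Load 1 — uniform load w=8 kN/m over full span:
  y_1 = -wx²(L-x)²/(24EI) = -8·(15/2)²·(10-(15/2))²/(24·20000) = -3/512 m
Load 2 — triangular load w₀=17 kN/m (0→w₀ over full span):
  y_2 = -w₀x²(L-x)²(x+2L)/(120LEI) = -17·(15/2)²·(10-(15/2))²·((15/2)+2·10)/(120·10·20000) = -561/81920 m
Load 3 — applied couple M₀=9 kN·m at a=4 m (b=L-a=6):
  y_3 = (R_Ax³/6 - M_Ax²/2 - M₀(x-a)²/2)/EI  [x>a] with R_A=162/125, M_A=27/25 = ((162/125)·(15/2)³/6 - (27/25)·(15/2)²/2 - 9·((15/2)-4)²/2)/20000 = 9/32000 m
Superposition: y = Σ y_i = -25449/2048000 m ≈ -0.012426 m

y(15/2) = -25449/2048000 m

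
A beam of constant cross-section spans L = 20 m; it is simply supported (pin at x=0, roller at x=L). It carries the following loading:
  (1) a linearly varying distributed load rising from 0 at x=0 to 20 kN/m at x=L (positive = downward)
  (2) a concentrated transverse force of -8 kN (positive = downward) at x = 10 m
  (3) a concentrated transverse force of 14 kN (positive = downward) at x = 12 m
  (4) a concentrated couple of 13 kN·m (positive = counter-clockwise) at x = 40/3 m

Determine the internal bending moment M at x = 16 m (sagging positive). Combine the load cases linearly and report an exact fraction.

Load 1 — triangular load w₀=20 kN/m (0→w₀ over full span):
  M_1 = w₀Lx/6 - w₀x³/(6L) = 20·20·16/6 - 20·16³/(6·20) = 384 kN·m
Load 2 — point force P=-8 kN at a=10 m (b=L-a=10):
  M_2 = Pa(L-x)/L  [x>a] = (-8)·10·(20-16)/20 = -16 kN·m
Load 3 — point force P=14 kN at a=12 m (b=L-a=8):
  M_3 = Pa(L-x)/L  [x>a] = 14·12·(20-16)/20 = 168/5 kN·m
Load 4 — applied couple M₀=13 kN·m at a=40/3 m (b=L-a=20/3):
  M_4 = M₀x/L - M₀  [x>a] = 13·16/20 - 13 = -13/5 kN·m
Superposition: M = Σ M_i = 399 kN·m ≈ 399.000000 kN·m

M(16) = 399 kN·m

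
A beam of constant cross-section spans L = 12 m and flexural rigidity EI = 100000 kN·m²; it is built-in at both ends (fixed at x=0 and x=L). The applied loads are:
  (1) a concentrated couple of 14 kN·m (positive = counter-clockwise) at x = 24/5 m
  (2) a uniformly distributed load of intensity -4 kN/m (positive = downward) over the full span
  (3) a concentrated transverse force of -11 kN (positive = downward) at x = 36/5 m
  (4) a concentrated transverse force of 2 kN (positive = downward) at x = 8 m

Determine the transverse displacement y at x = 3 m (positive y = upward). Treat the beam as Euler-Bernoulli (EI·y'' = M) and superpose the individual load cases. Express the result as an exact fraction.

Load 1 — applied couple M₀=14 kN·m at a=24/5 m (b=L-a=36/5):
  y_1 = (R_Ax³/6 - M_Ax²/2)/EI  [x≤a] with R_A=42/25, M_A=42/25 = ((42/25)·3³/6 - (42/25)·3²/2)/100000 = 0 m
Load 2 — uniform load w=-4 kN/m over full span:
  y_2 = -wx²(L-x)²/(24EI) = -(-4)·3²·(12-3)²/(24·100000) = 243/200000 m
Load 3 — point force P=-11 kN at a=36/5 m (b=L-a=24/5):
  y_3 = -Pb²x²(3aL-(3a+b)x)/(6L³EI)  [x≤a] = -(-11)·(24/5)²·3²·(3·(36/5)·12-(3·(36/5)+(24/5))·3)/(6·12³·100000) = 99/250000 m
Load 4 — point force P=2 kN at a=8 m (b=L-a=4):
  y_4 = -Pb²x²(3aL-(3a+b)x)/(6L³EI)  [x≤a] = -2·4²·3²·(3·8·12-(3·8+4)·3)/(6·12³·100000) = -17/300000 m
Superposition: y = Σ y_i = 4663/3000000 m ≈ 0.001554 m

y(3) = 4663/3000000 m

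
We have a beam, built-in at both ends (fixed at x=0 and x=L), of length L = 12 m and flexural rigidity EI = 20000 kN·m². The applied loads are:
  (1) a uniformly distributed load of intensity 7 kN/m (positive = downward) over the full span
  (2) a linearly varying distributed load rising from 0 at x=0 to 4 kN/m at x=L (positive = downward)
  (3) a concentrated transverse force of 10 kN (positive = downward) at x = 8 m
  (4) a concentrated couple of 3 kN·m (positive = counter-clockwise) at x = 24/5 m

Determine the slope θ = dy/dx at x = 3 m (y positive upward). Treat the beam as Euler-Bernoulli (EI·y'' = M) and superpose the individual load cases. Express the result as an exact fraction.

θ(3) = -27057/4000000 rad

Load 1 — uniform load w=7 kN/m over full span:
  θ_1 = -wx(L-x)(L-2x)/(12EI) = -7·3·(12-3)·(12-2·3)/(12·20000) = -189/40000 rad
Load 2 — triangular load w₀=4 kN/m (0→w₀ over full span):
  θ_2 = -w₀(2x(L-x)(L-2x)(x+2L)+x²(L-x)²)/(120LEI) = -4·(2·3·(12-3)·(12-2·3)·(3+2·12)+3²·(12-3)²)/(120·12·20000) = -1053/800000 rad
Load 3 — point force P=10 kN at a=8 m (b=L-a=4):
  θ_3 = -Pb²x(2aL-(3a+b)x)/(2L³EI)  [x≤a] = -10·4²·3·(2·8·12-(3·8+4)·3)/(2·12³·20000) = -3/4000 rad
Load 4 — applied couple M₀=3 kN·m at a=24/5 m (b=L-a=36/5):
  θ_4 = (R_Ax²/2 - M_Ax)/EI  [x≤a] with R_A=9/25, M_A=9/25 = ((9/25)·3²/2 - (9/25)·3)/20000 = 27/1000000 rad
Superposition: θ = Σ θ_i = -27057/4000000 rad ≈ -0.006764 rad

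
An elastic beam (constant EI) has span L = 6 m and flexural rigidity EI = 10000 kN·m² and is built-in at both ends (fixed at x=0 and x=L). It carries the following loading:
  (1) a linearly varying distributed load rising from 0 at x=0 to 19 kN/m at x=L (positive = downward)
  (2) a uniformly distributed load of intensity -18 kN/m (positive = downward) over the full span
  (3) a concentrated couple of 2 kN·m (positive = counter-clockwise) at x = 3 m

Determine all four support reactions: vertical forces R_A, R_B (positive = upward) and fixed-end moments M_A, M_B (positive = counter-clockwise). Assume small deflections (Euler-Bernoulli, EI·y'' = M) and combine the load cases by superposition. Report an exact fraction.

Load 1 — triangular load w₀=19 kN/m (0→w₀ over full span):
  R_A = 3w₀L/20 = 3·19·6/20 = 171/10 kN
  M_A = w₀L²/30 = 19·6²/30 = 114/5 kN·m
  R_B = 7w₀L/20 = 7·19·6/20 = 399/10 kN
  M_B = -w₀L²/20 = -19·6²/20 = -171/5 kN·m
Load 2 — uniform load w=-18 kN/m over full span:
  R_A = wL/2 = (-18)·6/2 = -54 kN
  M_A = wL²/12 = (-18)·6²/12 = -54 kN·m
  R_B = wL/2 = (-18)·6/2 = -54 kN
  M_B = -wL²/12 = -(-18)·6²/12 = 54 kN·m
Load 3 — applied couple M₀=2 kN·m at a=3 m (b=L-a=3):
  R_A = 6M₀ab/L³ = 6·2·3·3/6³ = 1/2 kN
  M_A = M₀b(2a-b)/L² = 2·3·(2·3-3)/6² = 1/2 kN·m
  R_B = -6M₀ab/L³ = -6·2·3·3/6³ = -1/2 kN
  M_B = M₀a(2b-a)/L² = 2·3·(2·3-3)/6² = 1/2 kN·m
Superposition: R_A = -182/5 kN, M_A = -307/10 kN·m, R_B = -73/5 kN, M_B = 203/10 kN·m

R_A = -182/5 kN, M_A = -307/10 kN·m, R_B = -73/5 kN, M_B = 203/10 kN·m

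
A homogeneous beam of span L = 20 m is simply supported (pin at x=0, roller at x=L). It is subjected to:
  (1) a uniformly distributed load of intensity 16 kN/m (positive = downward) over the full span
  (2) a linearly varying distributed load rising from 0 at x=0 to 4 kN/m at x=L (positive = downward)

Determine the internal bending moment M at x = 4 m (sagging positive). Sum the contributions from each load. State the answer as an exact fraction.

Load 1 — uniform load w=16 kN/m over full span:
  M_1 = wx(L-x)/2 = 16·4·(20-4)/2 = 512 kN·m
Load 2 — triangular load w₀=4 kN/m (0→w₀ over full span):
  M_2 = w₀Lx/6 - w₀x³/(6L) = 4·20·4/6 - 4·4³/(6·20) = 256/5 kN·m
Superposition: M = Σ M_i = 2816/5 kN·m ≈ 563.200000 kN·m

M(4) = 2816/5 kN·m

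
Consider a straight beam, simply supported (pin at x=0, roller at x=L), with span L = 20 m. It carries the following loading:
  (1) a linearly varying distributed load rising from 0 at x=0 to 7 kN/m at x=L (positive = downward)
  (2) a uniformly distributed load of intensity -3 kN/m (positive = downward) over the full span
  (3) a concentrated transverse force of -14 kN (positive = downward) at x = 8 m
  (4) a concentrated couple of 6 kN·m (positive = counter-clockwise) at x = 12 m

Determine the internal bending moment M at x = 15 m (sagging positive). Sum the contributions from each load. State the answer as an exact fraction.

M(15) = 89/8 kN·m

Load 1 — triangular load w₀=7 kN/m (0→w₀ over full span):
  M_1 = w₀Lx/6 - w₀x³/(6L) = 7·20·15/6 - 7·15³/(6·20) = 1225/8 kN·m
Load 2 — uniform load w=-3 kN/m over full span:
  M_2 = wx(L-x)/2 = (-3)·15·(20-15)/2 = -225/2 kN·m
Load 3 — point force P=-14 kN at a=8 m (b=L-a=12):
  M_3 = Pa(L-x)/L  [x>a] = (-14)·8·(20-15)/20 = -28 kN·m
Load 4 — applied couple M₀=6 kN·m at a=12 m (b=L-a=8):
  M_4 = M₀x/L - M₀  [x>a] = 6·15/20 - 6 = -3/2 kN·m
Superposition: M = Σ M_i = 89/8 kN·m ≈ 11.125000 kN·m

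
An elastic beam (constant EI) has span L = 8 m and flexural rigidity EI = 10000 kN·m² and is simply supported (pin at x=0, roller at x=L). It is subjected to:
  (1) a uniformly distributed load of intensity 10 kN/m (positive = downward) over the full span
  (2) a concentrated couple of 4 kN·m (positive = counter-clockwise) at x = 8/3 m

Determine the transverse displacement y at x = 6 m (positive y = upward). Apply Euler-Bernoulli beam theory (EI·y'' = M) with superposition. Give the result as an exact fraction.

Load 1 — uniform load w=10 kN/m over full span:
  y_1 = -wx(L³-2Lx²+x³)/(24EI) = -10·6·(8³-2·8·6²+6³)/(24·10000) = -19/500 m
Load 2 — applied couple M₀=4 kN·m at a=8/3 m (b=L-a=16/3):
  y_2 = (M₀x³/(6L)-M₀(x-a)²/2+C₁x)/EI  [x>a] with C₁=M₀(3b²-L²)/(6L)=16/9 = (4·6³/(6·8)-4·(6-(8/3))²/2+(16/9)·6)/10000 = 29/45000 m
Superposition: y = Σ y_i = -1681/45000 m ≈ -0.037356 m

y(6) = -1681/45000 m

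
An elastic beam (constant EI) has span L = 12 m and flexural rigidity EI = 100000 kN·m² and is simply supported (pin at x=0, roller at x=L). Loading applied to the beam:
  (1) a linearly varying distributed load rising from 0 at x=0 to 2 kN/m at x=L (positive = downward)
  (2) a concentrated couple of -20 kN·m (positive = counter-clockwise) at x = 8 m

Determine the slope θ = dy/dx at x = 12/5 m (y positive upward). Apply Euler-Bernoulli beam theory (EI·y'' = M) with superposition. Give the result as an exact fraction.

Load 1 — triangular load w₀=2 kN/m (0→w₀ over full span):
  θ_1 = -w₀(7L⁴-30L²x²+15x⁴)/(360LEI) = -2·(7·12⁴-30·12²·(12/5)²+15·(12/5)⁴)/(360·12·100000) = -1092/1953125 rad
Load 2 — applied couple M₀=-20 kN·m at a=8 m (b=L-a=4):
  θ_2 = (M₀x²/(2L)+C₁)/EI  [x≤a] with C₁=M₀(3b²-L²)/(6L)=80/3 = ((-20)·(12/5)²/(2·12)+(80/3))/100000 = 41/187500 rad
Superposition: θ = Σ θ_i = -7979/23437500 rad ≈ -0.000340 rad

θ(12/5) = -7979/23437500 rad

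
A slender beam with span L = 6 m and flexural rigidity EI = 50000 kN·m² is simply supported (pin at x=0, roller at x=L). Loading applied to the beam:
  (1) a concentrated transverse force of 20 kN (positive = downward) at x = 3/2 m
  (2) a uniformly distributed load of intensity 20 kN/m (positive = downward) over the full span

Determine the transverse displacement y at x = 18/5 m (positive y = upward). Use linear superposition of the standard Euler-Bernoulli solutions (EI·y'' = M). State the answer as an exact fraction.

Load 1 — point force P=20 kN at a=3/2 m (b=L-a=9/2):
  y_1 = -Pa(L-x)(2Lx-a²-x²)/(6LEI)  [x>a] = -20·(3/2)·(6-(18/5))·(2·6·(18/5)-(3/2)²-(18/5)²)/(6·6·50000) = -2799/2500000 m
Load 2 — uniform load w=20 kN/m over full span:
  y_2 = -wx(L³-2Lx²+x³)/(24EI) = -20·(18/5)·(6³-2·6·(18/5)²+(18/5)³)/(24·50000) = -2511/390625 m
Superposition: y = Σ y_i = -94347/12500000 m ≈ -0.007548 m

y(18/5) = -94347/12500000 m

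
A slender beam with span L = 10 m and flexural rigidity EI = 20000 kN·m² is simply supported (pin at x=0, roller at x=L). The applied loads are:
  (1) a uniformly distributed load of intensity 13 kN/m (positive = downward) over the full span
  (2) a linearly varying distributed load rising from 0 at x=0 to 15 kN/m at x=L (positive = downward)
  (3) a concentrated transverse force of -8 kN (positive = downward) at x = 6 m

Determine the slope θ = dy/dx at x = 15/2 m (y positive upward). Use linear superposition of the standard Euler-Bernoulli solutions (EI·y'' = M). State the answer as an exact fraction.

θ(15/2) = 2111617/76800000 rad

Load 1 — uniform load w=13 kN/m over full span:
  θ_1 = -w(L³-6Lx²+4x³)/(24EI) = -13·(10³-6·10·(15/2)²+4·(15/2)³)/(24·20000) = 143/7680 rad
Load 2 — triangular load w₀=15 kN/m (0→w₀ over full span):
  θ_2 = -w₀(7L⁴-30L²x²+15x⁴)/(360LEI) = -15·(7·10⁴-30·10²·(15/2)²+15·(15/2)⁴)/(360·10·20000) = 1313/122880 rad
Load 3 — point force P=-8 kN at a=6 m (b=L-a=4):
  θ_3 = -Pa(2L²-6Lx+3x²+a²)/(6LEI)  [x>a] = -(-8)·6·(2·10²-6·10·(15/2)+3·(15/2)²+6²)/(6·10·20000) = -181/100000 rad
Superposition: θ = Σ θ_i = 2111617/76800000 rad ≈ 0.027495 rad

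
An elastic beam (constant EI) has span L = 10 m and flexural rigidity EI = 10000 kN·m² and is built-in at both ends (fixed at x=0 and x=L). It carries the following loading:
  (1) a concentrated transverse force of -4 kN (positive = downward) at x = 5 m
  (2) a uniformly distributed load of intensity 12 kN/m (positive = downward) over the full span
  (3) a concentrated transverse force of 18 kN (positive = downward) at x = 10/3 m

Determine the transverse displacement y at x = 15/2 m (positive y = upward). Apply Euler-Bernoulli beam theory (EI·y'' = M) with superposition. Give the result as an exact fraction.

Load 1 — point force P=-4 kN at a=5 m (b=L-a=5):
  y_1 = -Pa²(L-x)²(3bL-(3b+a)(L-x))/(6L³EI)  [x>a] = -(-4)·5²·(10-(15/2))²·(3·5·10-(3·5+5)·(10-(15/2)))/(6·10³·10000) = 1/960 m
Load 2 — uniform load w=12 kN/m over full span:
  y_2 = -wx²(L-x)²/(24EI) = -12·(15/2)²·(10-(15/2))²/(24·10000) = -9/512 m
Load 3 — point force P=18 kN at a=10/3 m (b=L-a=20/3):
  y_3 = -Pa²(L-x)²(3bL-(3b+a)(L-x))/(6L³EI)  [x>a] = -18·(10/3)²·(10-(15/2))²·(3·(20/3)·10-(3·(20/3)+(10/3))·(10-(15/2)))/(6·10³·10000) = -17/5760 m
Superposition: y = Σ y_i = -449/23040 m ≈ -0.019488 m

y(15/2) = -449/23040 m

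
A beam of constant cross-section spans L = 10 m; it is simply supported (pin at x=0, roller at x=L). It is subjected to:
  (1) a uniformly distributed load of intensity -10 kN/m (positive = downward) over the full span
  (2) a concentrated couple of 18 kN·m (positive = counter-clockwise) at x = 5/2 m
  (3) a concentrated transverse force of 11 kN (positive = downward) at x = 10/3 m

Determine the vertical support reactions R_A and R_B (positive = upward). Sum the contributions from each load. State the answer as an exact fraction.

R_A = -613/15 kN, R_B = -722/15 kN

Load 1 — uniform load w=-10 kN/m over full span:
  R_A = wL/2 = (-10)·10/2 = -50 kN
  R_B = wL/2 = (-10)·10/2 = -50 kN
Load 2 — applied couple M₀=18 kN·m at a=5/2 m (b=L-a=15/2):
  R_A = M₀/L = 18/10 = 9/5 kN
  R_B = -M₀/L = -18/10 = -9/5 kN
Load 3 — point force P=11 kN at a=10/3 m (b=L-a=20/3):
  R_A = Pb/L = 11·(20/3)/10 = 22/3 kN
  R_B = Pa/L = 11·(10/3)/10 = 11/3 kN
Superposition: R_A = -613/15 kN, R_B = -722/15 kN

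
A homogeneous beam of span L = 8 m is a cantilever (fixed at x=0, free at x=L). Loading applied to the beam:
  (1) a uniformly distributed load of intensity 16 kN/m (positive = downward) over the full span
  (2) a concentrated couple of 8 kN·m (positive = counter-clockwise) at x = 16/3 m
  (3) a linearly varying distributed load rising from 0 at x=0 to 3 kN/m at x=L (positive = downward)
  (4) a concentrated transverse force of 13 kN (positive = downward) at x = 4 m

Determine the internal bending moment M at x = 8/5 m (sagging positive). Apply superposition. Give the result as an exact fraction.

M(8/5) = -49492/125 kN·m

Load 1 — uniform load w=16 kN/m over full span:
  M_1 = -w(L-x)²/2 = -16·(8-(8/5))²/2 = -8192/25 kN·m
Load 2 — applied couple M₀=8 kN·m at a=16/3 m (b=L-a=8/3):
  M_2 = M₀  [x≤a] = 8 = 8 kN·m
Load 3 — triangular load w₀=3 kN/m (0→w₀ over full span):
  M_3 = w₀Lx/2 - w₀L²/3 - w₀x³/(6L) = 3·8·(8/5)/2 - 3·8²/3 - 3·(8/5)³/(6·8) = -5632/125 kN·m
Load 4 — point force P=13 kN at a=4 m (b=L-a=4):
  M_4 = -P(a-x)  [x≤a] = -13·(4-(8/5)) = -156/5 kN·m
Superposition: M = Σ M_i = -49492/125 kN·m ≈ -395.936000 kN·m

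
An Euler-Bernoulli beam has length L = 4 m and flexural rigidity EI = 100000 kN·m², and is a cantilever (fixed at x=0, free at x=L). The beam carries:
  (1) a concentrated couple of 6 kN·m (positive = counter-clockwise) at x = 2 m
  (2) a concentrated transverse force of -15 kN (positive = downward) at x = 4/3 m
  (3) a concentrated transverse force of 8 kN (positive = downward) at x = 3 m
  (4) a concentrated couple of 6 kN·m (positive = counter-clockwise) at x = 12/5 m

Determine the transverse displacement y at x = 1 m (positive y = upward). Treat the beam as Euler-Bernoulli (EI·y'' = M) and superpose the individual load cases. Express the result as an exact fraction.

Load 1 — applied couple M₀=6 kN·m at a=2 m (b=L-a=2):
  y_1 = M₀x²/(2EI)  [x≤a] = 6·1²/(2·100000) = 3/100000 m
Load 2 — point force P=-15 kN at a=4/3 m (b=L-a=8/3):
  y_2 = -Px²(3a-x)/(6EI)  [x≤a] = -(-15)·1²·(3·(4/3)-1)/(6·100000) = 3/40000 m
Load 3 — point force P=8 kN at a=3 m (b=L-a=1):
  y_3 = -Px²(3a-x)/(6EI)  [x≤a] = -8·1²·(3·3-1)/(6·100000) = -1/9375 m
Load 4 — applied couple M₀=6 kN·m at a=12/5 m (b=L-a=8/5):
  y_4 = M₀x²/(2EI)  [x≤a] = 6·1²/(2·100000) = 3/100000 m
Superposition: y = Σ y_i = 17/600000 m ≈ 0.000028 m

y(1) = 17/600000 m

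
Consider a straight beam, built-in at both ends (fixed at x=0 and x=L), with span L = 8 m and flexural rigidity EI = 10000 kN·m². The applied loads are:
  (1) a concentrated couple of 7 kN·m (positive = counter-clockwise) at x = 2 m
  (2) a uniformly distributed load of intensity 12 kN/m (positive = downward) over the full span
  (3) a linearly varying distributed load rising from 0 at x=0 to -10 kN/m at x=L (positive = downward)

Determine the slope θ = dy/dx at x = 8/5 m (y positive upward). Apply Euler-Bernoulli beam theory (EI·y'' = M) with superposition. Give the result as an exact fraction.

θ(8/5) = -2501/937500 rad

Load 1 — applied couple M₀=7 kN·m at a=2 m (b=L-a=6):
  θ_1 = (R_Ax²/2 - M_Ax)/EI  [x≤a] with R_A=63/64, M_A=-21/16 = ((63/64)·(8/5)²/2 - (-21/16)·(8/5))/10000 = 21/62500 rad
Load 2 — uniform load w=12 kN/m over full span:
  θ_2 = -wx(L-x)(L-2x)/(12EI) = -12·(8/5)·(8-(8/5))·(8-2·(8/5))/(12·10000) = -384/78125 rad
Load 3 — triangular load w₀=-10 kN/m (0→w₀ over full span):
  θ_3 = -w₀(2x(L-x)(L-2x)(x+2L)+x²(L-x)²)/(120LEI) = -(-10)·(2·(8/5)·(8-(8/5))·(8-2·(8/5))·((8/5)+2·8)+(8/5)²·(8-(8/5))²)/(120·8·10000) = 448/234375 rad
Superposition: θ = Σ θ_i = -2501/937500 rad ≈ -0.002668 rad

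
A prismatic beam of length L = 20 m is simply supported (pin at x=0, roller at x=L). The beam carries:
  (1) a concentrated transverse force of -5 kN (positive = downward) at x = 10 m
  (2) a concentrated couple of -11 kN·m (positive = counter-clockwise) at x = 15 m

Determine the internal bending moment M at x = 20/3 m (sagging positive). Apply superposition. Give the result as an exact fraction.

Load 1 — point force P=-5 kN at a=10 m (b=L-a=10):
  M_1 = Pbx/L  [x≤a] = (-5)·10·(20/3)/20 = -50/3 kN·m
Load 2 — applied couple M₀=-11 kN·m at a=15 m (b=L-a=5):
  M_2 = M₀x/L  [x≤a] = (-11)·(20/3)/20 = -11/3 kN·m
Superposition: M = Σ M_i = -61/3 kN·m ≈ -20.333333 kN·m

M(20/3) = -61/3 kN·m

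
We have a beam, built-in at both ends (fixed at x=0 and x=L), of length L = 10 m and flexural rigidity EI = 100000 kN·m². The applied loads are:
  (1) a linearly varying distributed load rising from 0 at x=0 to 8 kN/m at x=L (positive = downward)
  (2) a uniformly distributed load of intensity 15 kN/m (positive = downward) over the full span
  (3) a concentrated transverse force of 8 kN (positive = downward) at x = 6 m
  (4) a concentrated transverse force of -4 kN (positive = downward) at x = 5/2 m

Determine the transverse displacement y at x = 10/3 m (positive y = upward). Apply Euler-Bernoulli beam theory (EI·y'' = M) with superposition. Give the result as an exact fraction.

Load 1 — triangular load w₀=8 kN/m (0→w₀ over full span):
  y_1 = -w₀x²(L-x)²(x+2L)/(120LEI) = -8·(10/3)²·(10-(10/3))²·((10/3)+2·10)/(120·10·100000) = -14/18225 m
Load 2 — uniform load w=15 kN/m over full span:
  y_2 = -wx²(L-x)²/(24EI) = -15·(10/3)²·(10-(10/3))²/(24·100000) = -1/324 m
Load 3 — point force P=8 kN at a=6 m (b=L-a=4):
  y_3 = -Pb²x²(3aL-(3a+b)x)/(6L³EI)  [x≤a] = -8·4²·(10/3)²·(3·6·10-(3·6+4)·(10/3))/(6·10³·100000) = -64/253125 m
Load 4 — point force P=-4 kN at a=5/2 m (b=L-a=15/2):
  y_4 = -Pa²(L-x)²(3bL-(3b+a)(L-x))/(6L³EI)  [x>a] = -(-4)·(5/2)²·(10-(10/3))²·(3·(15/2)·10-(3·(15/2)+(5/2))·(10-(10/3)))/(6·10³·100000) = 7/64800 m
Superposition: y = Σ y_i = -291557/72900000 m ≈ -0.003999 m

y(10/3) = -291557/72900000 m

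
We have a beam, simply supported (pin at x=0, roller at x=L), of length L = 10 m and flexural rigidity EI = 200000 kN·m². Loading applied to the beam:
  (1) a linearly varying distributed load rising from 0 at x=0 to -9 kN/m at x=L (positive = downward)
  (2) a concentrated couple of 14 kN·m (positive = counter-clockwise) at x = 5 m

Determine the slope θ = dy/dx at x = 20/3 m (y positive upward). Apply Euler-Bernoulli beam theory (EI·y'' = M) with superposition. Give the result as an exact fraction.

Load 1 — triangular load w₀=-9 kN/m (0→w₀ over full span):
  θ_1 = -w₀(7L⁴-30L²x²+15x⁴)/(360LEI) = -(-9)·(7·10⁴-30·10²·(20/3)²+15·(20/3)⁴)/(360·10·200000) = -91/216000 rad
Load 2 — applied couple M₀=14 kN·m at a=5 m (b=L-a=5):
  θ_2 = (M₀x²/(2L)-M₀(x-a)+C₁)/EI  [x>a] with C₁=M₀(3b²-L²)/(6L)=-35/6 = (14·(20/3)²/(2·10)-14·((20/3)-5)+(-35/6))/200000 = 7/720000 rad
Superposition: θ = Σ θ_i = -889/2160000 rad ≈ -0.000412 rad

θ(20/3) = -889/2160000 rad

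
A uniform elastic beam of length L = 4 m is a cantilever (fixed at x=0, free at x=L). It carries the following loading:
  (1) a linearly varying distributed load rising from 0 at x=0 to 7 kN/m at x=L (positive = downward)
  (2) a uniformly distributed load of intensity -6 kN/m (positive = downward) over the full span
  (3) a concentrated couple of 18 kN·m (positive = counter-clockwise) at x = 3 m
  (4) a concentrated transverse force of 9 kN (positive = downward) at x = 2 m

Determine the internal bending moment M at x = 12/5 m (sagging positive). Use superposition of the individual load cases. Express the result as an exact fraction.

M(12/5) = 6718/375 kN·m

Load 1 — triangular load w₀=7 kN/m (0→w₀ over full span):
  M_1 = w₀Lx/2 - w₀L²/3 - w₀x³/(6L) = 7·4·(12/5)/2 - 7·4²/3 - 7·(12/5)³/(6·4) = -2912/375 kN·m
Load 2 — uniform load w=-6 kN/m over full span:
  M_2 = -w(L-x)²/2 = -(-6)·(4-(12/5))²/2 = 192/25 kN·m
Load 3 — applied couple M₀=18 kN·m at a=3 m (b=L-a=1):
  M_3 = M₀  [x≤a] = 18 = 18 kN·m
Load 4 — point force P=9 kN at a=2 m (b=L-a=2):
  M_4 = 0  [x>a] = 0 kN·m
Superposition: M = Σ M_i = 6718/375 kN·m ≈ 17.914667 kN·m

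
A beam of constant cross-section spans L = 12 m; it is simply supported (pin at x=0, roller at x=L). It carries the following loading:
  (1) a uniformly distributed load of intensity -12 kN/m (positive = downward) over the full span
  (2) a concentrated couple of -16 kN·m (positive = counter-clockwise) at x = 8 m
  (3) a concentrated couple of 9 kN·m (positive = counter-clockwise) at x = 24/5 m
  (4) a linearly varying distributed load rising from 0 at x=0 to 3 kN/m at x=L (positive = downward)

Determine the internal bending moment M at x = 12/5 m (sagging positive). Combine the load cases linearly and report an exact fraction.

M(12/5) = -15727/125 kN·m

Load 1 — uniform load w=-12 kN/m over full span:
  M_1 = wx(L-x)/2 = (-12)·(12/5)·(12-(12/5))/2 = -3456/25 kN·m
Load 2 — applied couple M₀=-16 kN·m at a=8 m (b=L-a=4):
  M_2 = M₀x/L  [x≤a] = (-16)·(12/5)/12 = -16/5 kN·m
Load 3 — applied couple M₀=9 kN·m at a=24/5 m (b=L-a=36/5):
  M_3 = M₀x/L  [x≤a] = 9·(12/5)/12 = 9/5 kN·m
Load 4 — triangular load w₀=3 kN/m (0→w₀ over full span):
  M_4 = w₀Lx/6 - w₀x³/(6L) = 3·12·(12/5)/6 - 3·(12/5)³/(6·12) = 1728/125 kN·m
Superposition: M = Σ M_i = -15727/125 kN·m ≈ -125.816000 kN·m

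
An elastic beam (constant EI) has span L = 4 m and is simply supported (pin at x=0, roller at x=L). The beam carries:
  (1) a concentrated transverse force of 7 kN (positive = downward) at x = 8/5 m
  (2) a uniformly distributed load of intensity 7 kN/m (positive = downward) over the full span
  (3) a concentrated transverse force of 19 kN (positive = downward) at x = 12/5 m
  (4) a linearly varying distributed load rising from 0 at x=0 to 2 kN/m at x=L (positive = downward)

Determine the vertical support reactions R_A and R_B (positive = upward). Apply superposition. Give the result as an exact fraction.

Load 1 — point force P=7 kN at a=8/5 m (b=L-a=12/5):
  R_A = Pb/L = 7·(12/5)/4 = 21/5 kN
  R_B = Pa/L = 7·(8/5)/4 = 14/5 kN
Load 2 — uniform load w=7 kN/m over full span:
  R_A = wL/2 = 7·4/2 = 14 kN
  R_B = wL/2 = 7·4/2 = 14 kN
Load 3 — point force P=19 kN at a=12/5 m (b=L-a=8/5):
  R_A = Pb/L = 19·(8/5)/4 = 38/5 kN
  R_B = Pa/L = 19·(12/5)/4 = 57/5 kN
Load 4 — triangular load w₀=2 kN/m (0→w₀ over full span):
  R_A = w₀L/6 = 2·4/6 = 4/3 kN
  R_B = w₀L/3 = 2·4/3 = 8/3 kN
Superposition: R_A = 407/15 kN, R_B = 463/15 kN

R_A = 407/15 kN, R_B = 463/15 kN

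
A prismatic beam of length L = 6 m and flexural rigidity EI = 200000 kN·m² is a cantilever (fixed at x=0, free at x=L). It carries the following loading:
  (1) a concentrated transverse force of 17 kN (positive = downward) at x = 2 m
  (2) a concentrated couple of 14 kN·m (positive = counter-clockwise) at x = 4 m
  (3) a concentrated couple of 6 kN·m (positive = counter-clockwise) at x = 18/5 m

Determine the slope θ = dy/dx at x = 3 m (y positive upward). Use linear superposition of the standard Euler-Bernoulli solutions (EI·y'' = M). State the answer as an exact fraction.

Load 1 — point force P=17 kN at a=2 m (b=L-a=4):
  θ_1 = -Pa²/(2EI)  [x>a] = -17·2²/(2·200000) = -17/100000 rad
Load 2 — applied couple M₀=14 kN·m at a=4 m (b=L-a=2):
  θ_2 = M₀x/EI  [x≤a] = 14·3/200000 = 21/100000 rad
Load 3 — applied couple M₀=6 kN·m at a=18/5 m (b=L-a=12/5):
  θ_3 = M₀x/EI  [x≤a] = 6·3/200000 = 9/100000 rad
Superposition: θ = Σ θ_i = 13/100000 rad ≈ 0.000130 rad

θ(3) = 13/100000 rad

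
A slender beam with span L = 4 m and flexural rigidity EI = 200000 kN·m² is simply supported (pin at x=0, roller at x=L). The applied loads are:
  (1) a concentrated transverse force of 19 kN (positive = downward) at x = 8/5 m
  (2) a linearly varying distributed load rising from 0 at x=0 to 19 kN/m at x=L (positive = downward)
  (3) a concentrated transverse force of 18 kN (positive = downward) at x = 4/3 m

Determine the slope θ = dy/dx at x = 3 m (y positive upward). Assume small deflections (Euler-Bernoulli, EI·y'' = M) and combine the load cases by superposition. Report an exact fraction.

θ(3) = 1503739/7200000000 rad

Load 1 — point force P=19 kN at a=8/5 m (b=L-a=12/5):
  θ_1 = -Pa(2L²-6Lx+3x²+a²)/(6LEI)  [x>a] = -19·(8/5)·(2·4²-6·4·3+3·3²+(8/5)²)/(6·4·200000) = 1653/25000000 rad
Load 2 — triangular load w₀=19 kN/m (0→w₀ over full span):
  θ_2 = -w₀(7L⁴-30L²x²+15x⁴)/(360LEI) = -19·(7·4⁴-30·4²·3²+15·3⁴)/(360·4·200000) = 24947/288000000 rad
Load 3 — point force P=18 kN at a=4/3 m (b=L-a=8/3):
  θ_3 = -Pa(2L²-6Lx+3x²+a²)/(6LEI)  [x>a] = -18·(4/3)·(2·4²-6·4·3+3·3²+(4/3)²)/(6·4·200000) = 101/1800000 rad
Superposition: θ = Σ θ_i = 1503739/7200000000 rad ≈ 0.000209 rad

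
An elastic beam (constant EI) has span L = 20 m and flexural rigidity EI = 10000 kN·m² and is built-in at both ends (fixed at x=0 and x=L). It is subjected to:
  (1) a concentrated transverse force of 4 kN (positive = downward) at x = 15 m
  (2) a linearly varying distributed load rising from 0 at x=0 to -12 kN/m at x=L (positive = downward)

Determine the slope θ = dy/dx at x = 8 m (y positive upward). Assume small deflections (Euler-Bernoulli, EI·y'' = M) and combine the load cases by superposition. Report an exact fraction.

Load 1 — point force P=4 kN at a=15 m (b=L-a=5):
  θ_1 = -Pb²x(2aL-(3a+b)x)/(2L³EI)  [x≤a] = -4·5²·8·(2·15·20-(3·15+5)·8)/(2·20³·10000) = -1/1000 rad
Load 2 — triangular load w₀=-12 kN/m (0→w₀ over full span):
  θ_2 = -w₀(2x(L-x)(L-2x)(x+2L)+x²(L-x)²)/(120LEI) = -(-12)·(2·8·(20-8)·(20-2·8)·(8+2·20)+8²·(20-8)²)/(120·20·10000) = 72/3125 rad
Superposition: θ = Σ θ_i = 551/25000 rad ≈ 0.022040 rad

θ(8) = 551/25000 rad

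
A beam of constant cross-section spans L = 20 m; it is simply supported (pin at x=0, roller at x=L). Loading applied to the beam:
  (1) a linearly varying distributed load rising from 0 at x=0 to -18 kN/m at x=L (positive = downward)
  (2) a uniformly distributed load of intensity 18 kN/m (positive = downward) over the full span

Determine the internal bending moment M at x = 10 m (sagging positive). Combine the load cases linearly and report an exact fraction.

M(10) = 450 kN·m

Load 1 — triangular load w₀=-18 kN/m (0→w₀ over full span):
  M_1 = w₀Lx/6 - w₀x³/(6L) = (-18)·20·10/6 - (-18)·10³/(6·20) = -450 kN·m
Load 2 — uniform load w=18 kN/m over full span:
  M_2 = wx(L-x)/2 = 18·10·(20-10)/2 = 900 kN·m
Superposition: M = Σ M_i = 450 kN·m ≈ 450.000000 kN·m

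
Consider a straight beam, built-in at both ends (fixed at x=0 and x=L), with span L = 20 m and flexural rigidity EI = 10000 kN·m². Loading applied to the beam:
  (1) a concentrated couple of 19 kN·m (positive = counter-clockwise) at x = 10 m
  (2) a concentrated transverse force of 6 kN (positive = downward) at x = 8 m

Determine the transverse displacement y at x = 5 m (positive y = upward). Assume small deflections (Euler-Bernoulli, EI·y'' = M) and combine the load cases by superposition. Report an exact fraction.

y(5) = -527/32000 m

Load 1 — applied couple M₀=19 kN·m at a=10 m (b=L-a=10):
  y_1 = (R_Ax³/6 - M_Ax²/2)/EI  [x≤a] with R_A=57/40, M_A=19/4 = ((57/40)·5³/6 - (19/4)·5²/2)/10000 = -19/6400 m
Load 2 — point force P=6 kN at a=8 m (b=L-a=12):
  y_2 = -Pb²x²(3aL-(3a+b)x)/(6L³EI)  [x≤a] = -6·12²·5²·(3·8·20-(3·8+12)·5)/(6·20³·10000) = -27/2000 m
Superposition: y = Σ y_i = -527/32000 m ≈ -0.016469 m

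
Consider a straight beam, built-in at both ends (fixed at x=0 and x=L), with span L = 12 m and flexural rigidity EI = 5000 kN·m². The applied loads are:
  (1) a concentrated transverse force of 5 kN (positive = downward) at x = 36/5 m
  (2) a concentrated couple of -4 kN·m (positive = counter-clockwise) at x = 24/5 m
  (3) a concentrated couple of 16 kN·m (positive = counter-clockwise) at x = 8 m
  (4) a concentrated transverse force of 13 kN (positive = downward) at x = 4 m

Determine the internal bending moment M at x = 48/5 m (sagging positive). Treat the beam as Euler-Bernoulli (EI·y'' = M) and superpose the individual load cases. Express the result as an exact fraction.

Load 1 — point force P=5 kN at a=36/5 m (b=L-a=24/5):
  M_1 = Pa²(a+3b)(L-x)/L³ - Pa²b/L²  [x>a] = 5·(36/5)²·((36/5)+3·(24/5))·(12-(48/5))/12³ - 5·(36/5)²·(24/5)/12² = -108/125 kN·m
Load 2 — applied couple M₀=-4 kN·m at a=24/5 m (b=L-a=36/5):
  M_2 = R_Ax - M_A - M₀  [x>a] with R_A=-12/25, M_A=-12/25 = (-12/25)·(48/5) - (-12/25) - (-4) = -16/125 kN·m
Load 3 — applied couple M₀=16 kN·m at a=8 m (b=L-a=4):
  M_3 = R_Ax - M_A - M₀  [x>a] with R_A=16/9, M_A=16/3 = (16/9)·(48/5) - (16/3) - 16 = -64/15 kN·m
Load 4 — point force P=13 kN at a=4 m (b=L-a=8):
  M_4 = Pa²(a+3b)(L-x)/L³ - Pa²b/L²  [x>a] = 13·4²·(4+3·8)·(12-(48/5))/12³ - 13·4²·8/12² = -52/15 kN·m
Superposition: M = Σ M_i = -3272/375 kN·m ≈ -8.725333 kN·m

M(48/5) = -3272/375 kN·m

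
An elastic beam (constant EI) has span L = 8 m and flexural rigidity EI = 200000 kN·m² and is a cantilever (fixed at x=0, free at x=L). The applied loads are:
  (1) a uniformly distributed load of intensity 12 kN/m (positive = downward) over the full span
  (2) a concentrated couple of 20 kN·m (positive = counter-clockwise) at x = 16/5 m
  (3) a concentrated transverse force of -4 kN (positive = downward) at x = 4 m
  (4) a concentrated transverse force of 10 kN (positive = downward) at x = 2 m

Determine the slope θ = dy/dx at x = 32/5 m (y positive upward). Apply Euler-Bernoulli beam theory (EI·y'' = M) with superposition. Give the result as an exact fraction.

θ(32/5) = -29369/6250000 rad

Load 1 — uniform load w=12 kN/m over full span:
  θ_1 = -wx(x²-3Lx+3L²)/(6EI) = -12·(32/5)·((32/5)²-3·8·(32/5)+3·8²)/(6·200000) = -1984/390625 rad
Load 2 — applied couple M₀=20 kN·m at a=16/5 m (b=L-a=24/5):
  θ_2 = M₀a/EI  [x>a] = 20·(16/5)/200000 = 1/3125 rad
Load 3 — point force P=-4 kN at a=4 m (b=L-a=4):
  θ_3 = -Pa²/(2EI)  [x>a] = -(-4)·4²/(2·200000) = 1/6250 rad
Load 4 — point force P=10 kN at a=2 m (b=L-a=6):
  θ_4 = -Pa²/(2EI)  [x>a] = -10·2²/(2·200000) = -1/10000 rad
Superposition: θ = Σ θ_i = -29369/6250000 rad ≈ -0.004699 rad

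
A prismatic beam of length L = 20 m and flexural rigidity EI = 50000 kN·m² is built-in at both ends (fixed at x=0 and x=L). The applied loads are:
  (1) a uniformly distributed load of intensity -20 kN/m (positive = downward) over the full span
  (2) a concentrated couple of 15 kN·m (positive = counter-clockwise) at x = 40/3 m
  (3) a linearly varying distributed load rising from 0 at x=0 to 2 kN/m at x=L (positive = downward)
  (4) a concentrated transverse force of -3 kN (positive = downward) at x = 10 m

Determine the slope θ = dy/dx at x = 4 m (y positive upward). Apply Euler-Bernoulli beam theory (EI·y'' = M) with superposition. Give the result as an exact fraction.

Load 1 — uniform load w=-20 kN/m over full span:
  θ_1 = -wx(L-x)(L-2x)/(12EI) = -(-20)·4·(20-4)·(20-2·4)/(12·50000) = 16/625 rad
Load 2 — applied couple M₀=15 kN·m at a=40/3 m (b=L-a=20/3):
  θ_2 = (R_Ax²/2 - M_Ax)/EI  [x≤a] with R_A=1, M_A=5 = (1·4²/2 - 5·4)/50000 = -3/12500 rad
Load 3 — triangular load w₀=2 kN/m (0→w₀ over full span):
  θ_3 = -w₀(2x(L-x)(L-2x)(x+2L)+x²(L-x)²)/(120LEI) = -2·(2·4·(20-4)·(20-2·4)·(4+2·20)+4²·(20-4)²)/(120·20·50000) = -56/46875 rad
Load 4 — point force P=-3 kN at a=10 m (b=L-a=10):
  θ_4 = -Pb²x(2aL-(3a+b)x)/(2L³EI)  [x≤a] = -(-3)·10²·4·(2·10·20-(3·10+10)·4)/(2·20³·50000) = 9/25000 rad
Superposition: θ = Σ θ_i = 9197/375000 rad ≈ 0.024525 rad

θ(4) = 9197/375000 rad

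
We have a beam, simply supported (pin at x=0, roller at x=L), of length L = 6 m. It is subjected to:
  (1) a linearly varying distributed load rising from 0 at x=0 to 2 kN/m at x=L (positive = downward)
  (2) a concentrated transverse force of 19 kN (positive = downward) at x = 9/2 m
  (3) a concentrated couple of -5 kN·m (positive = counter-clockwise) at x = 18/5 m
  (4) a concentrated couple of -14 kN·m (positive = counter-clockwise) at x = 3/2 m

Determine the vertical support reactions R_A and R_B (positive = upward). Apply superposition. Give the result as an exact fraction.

R_A = 43/12 kN, R_B = 257/12 kN

Load 1 — triangular load w₀=2 kN/m (0→w₀ over full span):
  R_A = w₀L/6 = 2·6/6 = 2 kN
  R_B = w₀L/3 = 2·6/3 = 4 kN
Load 2 — point force P=19 kN at a=9/2 m (b=L-a=3/2):
  R_A = Pb/L = 19·(3/2)/6 = 19/4 kN
  R_B = Pa/L = 19·(9/2)/6 = 57/4 kN
Load 3 — applied couple M₀=-5 kN·m at a=18/5 m (b=L-a=12/5):
  R_A = M₀/L = (-5)/6 = -5/6 kN
  R_B = -M₀/L = -(-5)/6 = 5/6 kN
Load 4 — applied couple M₀=-14 kN·m at a=3/2 m (b=L-a=9/2):
  R_A = M₀/L = (-14)/6 = -7/3 kN
  R_B = -M₀/L = -(-14)/6 = 7/3 kN
Superposition: R_A = 43/12 kN, R_B = 257/12 kN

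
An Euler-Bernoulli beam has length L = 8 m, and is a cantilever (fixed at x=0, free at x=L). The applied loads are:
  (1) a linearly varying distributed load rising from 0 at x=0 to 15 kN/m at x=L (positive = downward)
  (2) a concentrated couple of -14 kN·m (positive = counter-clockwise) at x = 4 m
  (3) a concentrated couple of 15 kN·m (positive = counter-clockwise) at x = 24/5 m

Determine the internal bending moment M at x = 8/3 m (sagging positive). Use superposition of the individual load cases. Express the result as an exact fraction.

Load 1 — triangular load w₀=15 kN/m (0→w₀ over full span):
  M_1 = w₀Lx/2 - w₀L²/3 - w₀x³/(6L) = 15·8·(8/3)/2 - 15·8²/3 - 15·(8/3)³/(6·8) = -4480/27 kN·m
Load 2 — applied couple M₀=-14 kN·m at a=4 m (b=L-a=4):
  M_2 = M₀  [x≤a] = (-14) = -14 kN·m
Load 3 — applied couple M₀=15 kN·m at a=24/5 m (b=L-a=16/5):
  M_3 = M₀  [x≤a] = 15 = 15 kN·m
Superposition: M = Σ M_i = -4453/27 kN·m ≈ -164.925926 kN·m

M(8/3) = -4453/27 kN·m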